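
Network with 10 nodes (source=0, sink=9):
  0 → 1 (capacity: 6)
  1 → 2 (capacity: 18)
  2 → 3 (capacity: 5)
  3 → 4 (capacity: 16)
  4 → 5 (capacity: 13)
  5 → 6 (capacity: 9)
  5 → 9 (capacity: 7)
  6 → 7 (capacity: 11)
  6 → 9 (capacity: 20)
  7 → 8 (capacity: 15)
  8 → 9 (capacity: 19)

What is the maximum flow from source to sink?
Maximum flow = 5

Max flow: 5

Flow assignment:
  0 → 1: 5/6
  1 → 2: 5/18
  2 → 3: 5/5
  3 → 4: 5/16
  4 → 5: 5/13
  5 → 9: 5/7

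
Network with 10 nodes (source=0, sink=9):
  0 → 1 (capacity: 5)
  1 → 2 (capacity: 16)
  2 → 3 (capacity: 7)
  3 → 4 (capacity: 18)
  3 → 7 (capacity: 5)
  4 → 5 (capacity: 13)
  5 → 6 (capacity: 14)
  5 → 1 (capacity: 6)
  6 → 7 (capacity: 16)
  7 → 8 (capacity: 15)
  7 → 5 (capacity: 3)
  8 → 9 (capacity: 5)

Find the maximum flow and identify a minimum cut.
Max flow = 5, Min cut edges: (8,9)

Maximum flow: 5
Minimum cut: (8,9)
Partition: S = [0, 1, 2, 3, 4, 5, 6, 7, 8], T = [9]

Max-flow min-cut theorem verified: both equal 5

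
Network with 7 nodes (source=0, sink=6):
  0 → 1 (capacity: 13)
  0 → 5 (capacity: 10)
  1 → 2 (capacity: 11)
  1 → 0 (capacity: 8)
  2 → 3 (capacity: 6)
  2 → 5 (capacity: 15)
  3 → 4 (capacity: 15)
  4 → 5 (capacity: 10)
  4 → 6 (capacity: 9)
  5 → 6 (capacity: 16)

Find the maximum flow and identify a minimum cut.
Max flow = 21, Min cut edges: (0,5), (1,2)

Maximum flow: 21
Minimum cut: (0,5), (1,2)
Partition: S = [0, 1], T = [2, 3, 4, 5, 6]

Max-flow min-cut theorem verified: both equal 21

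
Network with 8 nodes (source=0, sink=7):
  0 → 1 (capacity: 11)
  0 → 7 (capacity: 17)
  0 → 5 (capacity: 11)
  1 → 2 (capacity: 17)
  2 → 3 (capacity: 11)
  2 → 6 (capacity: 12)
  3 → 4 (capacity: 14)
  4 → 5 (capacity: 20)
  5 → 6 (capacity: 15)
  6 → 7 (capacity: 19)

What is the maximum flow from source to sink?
Maximum flow = 36

Max flow: 36

Flow assignment:
  0 → 1: 8/11
  0 → 7: 17/17
  0 → 5: 11/11
  1 → 2: 8/17
  2 → 6: 8/12
  5 → 6: 11/15
  6 → 7: 19/19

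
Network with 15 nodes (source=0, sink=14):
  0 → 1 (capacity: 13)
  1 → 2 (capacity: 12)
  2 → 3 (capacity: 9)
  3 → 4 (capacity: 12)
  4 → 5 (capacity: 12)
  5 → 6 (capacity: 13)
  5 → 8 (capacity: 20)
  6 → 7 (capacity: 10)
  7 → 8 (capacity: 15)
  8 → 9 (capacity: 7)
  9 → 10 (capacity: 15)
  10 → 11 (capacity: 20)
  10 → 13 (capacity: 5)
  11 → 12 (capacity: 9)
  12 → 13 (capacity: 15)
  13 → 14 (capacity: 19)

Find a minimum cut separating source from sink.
Min cut value = 7, edges: (8,9)

Min cut value: 7
Partition: S = [0, 1, 2, 3, 4, 5, 6, 7, 8], T = [9, 10, 11, 12, 13, 14]
Cut edges: (8,9)

By max-flow min-cut theorem, max flow = min cut = 7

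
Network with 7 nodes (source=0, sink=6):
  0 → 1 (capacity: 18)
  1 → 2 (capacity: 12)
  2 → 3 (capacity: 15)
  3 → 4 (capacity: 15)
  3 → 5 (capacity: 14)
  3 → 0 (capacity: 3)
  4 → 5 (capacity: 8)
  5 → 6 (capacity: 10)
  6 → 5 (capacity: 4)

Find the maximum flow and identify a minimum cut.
Max flow = 10, Min cut edges: (5,6)

Maximum flow: 10
Minimum cut: (5,6)
Partition: S = [0, 1, 2, 3, 4, 5], T = [6]

Max-flow min-cut theorem verified: both equal 10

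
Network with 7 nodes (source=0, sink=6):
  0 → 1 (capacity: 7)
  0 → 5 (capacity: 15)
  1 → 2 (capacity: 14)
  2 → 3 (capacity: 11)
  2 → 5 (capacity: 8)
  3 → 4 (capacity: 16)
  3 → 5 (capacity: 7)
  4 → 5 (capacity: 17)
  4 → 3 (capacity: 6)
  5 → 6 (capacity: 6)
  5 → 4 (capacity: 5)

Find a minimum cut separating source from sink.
Min cut value = 6, edges: (5,6)

Min cut value: 6
Partition: S = [0, 1, 2, 3, 4, 5], T = [6]
Cut edges: (5,6)

By max-flow min-cut theorem, max flow = min cut = 6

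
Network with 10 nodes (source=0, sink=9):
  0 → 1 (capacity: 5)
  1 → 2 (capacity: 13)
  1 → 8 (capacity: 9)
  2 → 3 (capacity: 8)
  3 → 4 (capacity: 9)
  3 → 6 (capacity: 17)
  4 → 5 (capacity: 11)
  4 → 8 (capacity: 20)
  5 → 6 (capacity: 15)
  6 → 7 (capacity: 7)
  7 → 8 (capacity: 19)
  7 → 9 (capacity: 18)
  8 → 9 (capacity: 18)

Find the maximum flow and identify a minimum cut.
Max flow = 5, Min cut edges: (0,1)

Maximum flow: 5
Minimum cut: (0,1)
Partition: S = [0], T = [1, 2, 3, 4, 5, 6, 7, 8, 9]

Max-flow min-cut theorem verified: both equal 5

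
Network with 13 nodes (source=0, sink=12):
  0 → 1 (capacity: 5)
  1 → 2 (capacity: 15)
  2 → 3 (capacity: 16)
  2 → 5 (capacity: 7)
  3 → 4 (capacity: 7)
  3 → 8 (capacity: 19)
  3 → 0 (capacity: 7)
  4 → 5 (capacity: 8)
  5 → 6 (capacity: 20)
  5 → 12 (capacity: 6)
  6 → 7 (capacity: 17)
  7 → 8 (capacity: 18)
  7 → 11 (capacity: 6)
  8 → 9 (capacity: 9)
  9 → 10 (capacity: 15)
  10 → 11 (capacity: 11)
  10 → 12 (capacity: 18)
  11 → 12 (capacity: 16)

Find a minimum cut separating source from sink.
Min cut value = 5, edges: (0,1)

Min cut value: 5
Partition: S = [0], T = [1, 2, 3, 4, 5, 6, 7, 8, 9, 10, 11, 12]
Cut edges: (0,1)

By max-flow min-cut theorem, max flow = min cut = 5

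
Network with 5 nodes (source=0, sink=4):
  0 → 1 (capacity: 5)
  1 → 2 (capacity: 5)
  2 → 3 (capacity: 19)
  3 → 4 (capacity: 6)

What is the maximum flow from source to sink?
Maximum flow = 5

Max flow: 5

Flow assignment:
  0 → 1: 5/5
  1 → 2: 5/5
  2 → 3: 5/19
  3 → 4: 5/6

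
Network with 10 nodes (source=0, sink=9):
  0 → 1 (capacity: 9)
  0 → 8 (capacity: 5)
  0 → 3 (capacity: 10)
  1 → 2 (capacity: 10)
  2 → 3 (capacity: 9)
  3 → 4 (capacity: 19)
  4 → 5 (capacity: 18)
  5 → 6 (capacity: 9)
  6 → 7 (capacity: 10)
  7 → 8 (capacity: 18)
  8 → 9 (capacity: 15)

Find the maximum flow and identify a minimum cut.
Max flow = 14, Min cut edges: (0,8), (5,6)

Maximum flow: 14
Minimum cut: (0,8), (5,6)
Partition: S = [0, 1, 2, 3, 4, 5], T = [6, 7, 8, 9]

Max-flow min-cut theorem verified: both equal 14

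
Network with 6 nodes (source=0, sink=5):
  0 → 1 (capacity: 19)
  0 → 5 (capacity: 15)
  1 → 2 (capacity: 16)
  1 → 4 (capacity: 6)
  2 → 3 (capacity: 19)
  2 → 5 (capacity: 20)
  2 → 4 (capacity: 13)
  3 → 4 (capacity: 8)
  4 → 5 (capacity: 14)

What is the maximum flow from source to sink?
Maximum flow = 34

Max flow: 34

Flow assignment:
  0 → 1: 19/19
  0 → 5: 15/15
  1 → 2: 16/16
  1 → 4: 3/6
  2 → 5: 16/20
  4 → 5: 3/14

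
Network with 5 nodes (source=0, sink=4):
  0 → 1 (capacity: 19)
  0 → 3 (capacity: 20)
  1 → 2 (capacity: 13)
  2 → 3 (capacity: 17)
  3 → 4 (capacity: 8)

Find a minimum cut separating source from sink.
Min cut value = 8, edges: (3,4)

Min cut value: 8
Partition: S = [0, 1, 2, 3], T = [4]
Cut edges: (3,4)

By max-flow min-cut theorem, max flow = min cut = 8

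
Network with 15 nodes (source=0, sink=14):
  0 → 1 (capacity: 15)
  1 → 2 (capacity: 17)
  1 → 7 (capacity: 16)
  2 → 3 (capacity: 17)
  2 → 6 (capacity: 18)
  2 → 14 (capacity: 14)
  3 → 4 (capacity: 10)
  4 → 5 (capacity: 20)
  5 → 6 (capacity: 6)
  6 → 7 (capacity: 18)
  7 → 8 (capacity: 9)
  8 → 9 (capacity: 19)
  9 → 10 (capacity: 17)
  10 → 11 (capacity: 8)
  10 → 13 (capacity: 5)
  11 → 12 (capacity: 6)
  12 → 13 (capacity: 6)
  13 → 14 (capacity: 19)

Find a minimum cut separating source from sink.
Min cut value = 15, edges: (0,1)

Min cut value: 15
Partition: S = [0], T = [1, 2, 3, 4, 5, 6, 7, 8, 9, 10, 11, 12, 13, 14]
Cut edges: (0,1)

By max-flow min-cut theorem, max flow = min cut = 15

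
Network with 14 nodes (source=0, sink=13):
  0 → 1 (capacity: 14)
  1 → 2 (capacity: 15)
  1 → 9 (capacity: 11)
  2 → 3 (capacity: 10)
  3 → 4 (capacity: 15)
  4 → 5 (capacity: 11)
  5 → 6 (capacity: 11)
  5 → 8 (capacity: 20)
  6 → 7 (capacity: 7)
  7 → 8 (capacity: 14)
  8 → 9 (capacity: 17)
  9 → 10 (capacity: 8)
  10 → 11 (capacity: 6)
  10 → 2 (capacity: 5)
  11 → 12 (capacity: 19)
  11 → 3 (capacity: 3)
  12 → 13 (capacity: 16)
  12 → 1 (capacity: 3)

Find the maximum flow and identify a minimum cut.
Max flow = 6, Min cut edges: (10,11)

Maximum flow: 6
Minimum cut: (10,11)
Partition: S = [0, 1, 2, 3, 4, 5, 6, 7, 8, 9, 10], T = [11, 12, 13]

Max-flow min-cut theorem verified: both equal 6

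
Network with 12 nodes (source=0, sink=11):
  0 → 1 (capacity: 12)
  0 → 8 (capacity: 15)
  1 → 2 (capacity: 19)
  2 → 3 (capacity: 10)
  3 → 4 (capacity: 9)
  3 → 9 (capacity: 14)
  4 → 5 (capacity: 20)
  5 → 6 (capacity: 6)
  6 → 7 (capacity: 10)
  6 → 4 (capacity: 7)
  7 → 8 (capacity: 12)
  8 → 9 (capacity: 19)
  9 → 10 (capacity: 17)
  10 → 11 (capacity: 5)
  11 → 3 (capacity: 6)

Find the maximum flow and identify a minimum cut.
Max flow = 5, Min cut edges: (10,11)

Maximum flow: 5
Minimum cut: (10,11)
Partition: S = [0, 1, 2, 3, 4, 5, 6, 7, 8, 9, 10], T = [11]

Max-flow min-cut theorem verified: both equal 5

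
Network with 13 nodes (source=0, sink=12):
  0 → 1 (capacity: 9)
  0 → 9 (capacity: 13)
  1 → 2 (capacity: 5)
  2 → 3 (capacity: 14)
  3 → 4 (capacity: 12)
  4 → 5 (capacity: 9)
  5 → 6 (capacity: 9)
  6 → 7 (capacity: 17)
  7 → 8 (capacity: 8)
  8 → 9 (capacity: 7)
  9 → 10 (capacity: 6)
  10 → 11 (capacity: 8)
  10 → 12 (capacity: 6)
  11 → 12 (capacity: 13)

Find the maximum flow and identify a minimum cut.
Max flow = 6, Min cut edges: (9,10)

Maximum flow: 6
Minimum cut: (9,10)
Partition: S = [0, 1, 2, 3, 4, 5, 6, 7, 8, 9], T = [10, 11, 12]

Max-flow min-cut theorem verified: both equal 6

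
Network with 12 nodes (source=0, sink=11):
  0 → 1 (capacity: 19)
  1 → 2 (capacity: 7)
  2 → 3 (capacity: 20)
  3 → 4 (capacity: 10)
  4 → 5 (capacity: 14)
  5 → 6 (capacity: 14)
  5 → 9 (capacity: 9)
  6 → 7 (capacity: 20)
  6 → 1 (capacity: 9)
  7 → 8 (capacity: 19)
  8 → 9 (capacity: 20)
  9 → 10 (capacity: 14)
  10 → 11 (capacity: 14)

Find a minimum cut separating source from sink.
Min cut value = 7, edges: (1,2)

Min cut value: 7
Partition: S = [0, 1], T = [2, 3, 4, 5, 6, 7, 8, 9, 10, 11]
Cut edges: (1,2)

By max-flow min-cut theorem, max flow = min cut = 7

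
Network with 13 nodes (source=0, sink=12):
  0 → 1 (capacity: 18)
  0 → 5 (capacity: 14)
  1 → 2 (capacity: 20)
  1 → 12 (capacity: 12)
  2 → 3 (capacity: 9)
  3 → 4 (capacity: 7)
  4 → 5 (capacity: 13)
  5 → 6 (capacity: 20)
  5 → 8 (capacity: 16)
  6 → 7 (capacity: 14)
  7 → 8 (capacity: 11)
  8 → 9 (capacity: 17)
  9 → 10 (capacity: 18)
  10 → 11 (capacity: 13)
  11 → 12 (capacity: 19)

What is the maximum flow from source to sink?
Maximum flow = 25

Max flow: 25

Flow assignment:
  0 → 1: 12/18
  0 → 5: 13/14
  1 → 12: 12/12
  5 → 8: 13/16
  8 → 9: 13/17
  9 → 10: 13/18
  10 → 11: 13/13
  11 → 12: 13/19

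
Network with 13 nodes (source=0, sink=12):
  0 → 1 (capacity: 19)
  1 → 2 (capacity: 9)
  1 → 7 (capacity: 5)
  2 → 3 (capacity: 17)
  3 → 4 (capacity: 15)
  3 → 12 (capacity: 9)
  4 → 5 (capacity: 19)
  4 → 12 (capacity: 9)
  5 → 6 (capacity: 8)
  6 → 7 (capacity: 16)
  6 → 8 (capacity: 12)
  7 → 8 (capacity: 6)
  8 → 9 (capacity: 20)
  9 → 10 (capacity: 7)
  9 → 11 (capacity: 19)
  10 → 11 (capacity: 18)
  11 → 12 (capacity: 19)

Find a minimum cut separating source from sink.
Min cut value = 14, edges: (1,2), (1,7)

Min cut value: 14
Partition: S = [0, 1], T = [2, 3, 4, 5, 6, 7, 8, 9, 10, 11, 12]
Cut edges: (1,2), (1,7)

By max-flow min-cut theorem, max flow = min cut = 14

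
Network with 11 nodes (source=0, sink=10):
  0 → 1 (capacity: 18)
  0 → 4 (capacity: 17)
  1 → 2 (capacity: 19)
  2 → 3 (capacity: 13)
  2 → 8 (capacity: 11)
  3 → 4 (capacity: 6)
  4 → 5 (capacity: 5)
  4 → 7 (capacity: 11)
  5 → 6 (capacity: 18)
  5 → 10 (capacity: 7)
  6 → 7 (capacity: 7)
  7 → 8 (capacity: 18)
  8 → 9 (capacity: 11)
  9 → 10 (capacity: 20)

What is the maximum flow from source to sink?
Maximum flow = 16

Max flow: 16

Flow assignment:
  0 → 1: 16/18
  1 → 2: 16/19
  2 → 3: 5/13
  2 → 8: 11/11
  3 → 4: 5/6
  4 → 5: 5/5
  5 → 10: 5/7
  8 → 9: 11/11
  9 → 10: 11/20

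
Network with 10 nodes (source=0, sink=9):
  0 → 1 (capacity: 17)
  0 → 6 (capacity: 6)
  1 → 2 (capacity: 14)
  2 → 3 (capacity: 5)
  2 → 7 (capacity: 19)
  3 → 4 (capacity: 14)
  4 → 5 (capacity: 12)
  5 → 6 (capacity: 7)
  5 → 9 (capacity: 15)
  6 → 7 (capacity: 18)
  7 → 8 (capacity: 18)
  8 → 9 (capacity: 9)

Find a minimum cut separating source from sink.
Min cut value = 14, edges: (2,3), (8,9)

Min cut value: 14
Partition: S = [0, 1, 2, 6, 7, 8], T = [3, 4, 5, 9]
Cut edges: (2,3), (8,9)

By max-flow min-cut theorem, max flow = min cut = 14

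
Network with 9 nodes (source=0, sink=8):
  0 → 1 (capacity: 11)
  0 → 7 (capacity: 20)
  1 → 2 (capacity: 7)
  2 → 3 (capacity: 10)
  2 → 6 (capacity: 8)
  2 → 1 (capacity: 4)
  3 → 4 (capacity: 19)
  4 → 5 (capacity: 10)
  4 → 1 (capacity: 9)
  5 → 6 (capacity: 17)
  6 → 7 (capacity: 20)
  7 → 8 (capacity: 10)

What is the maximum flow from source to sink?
Maximum flow = 10

Max flow: 10

Flow assignment:
  0 → 1: 7/11
  0 → 7: 3/20
  1 → 2: 7/7
  2 → 6: 7/8
  6 → 7: 7/20
  7 → 8: 10/10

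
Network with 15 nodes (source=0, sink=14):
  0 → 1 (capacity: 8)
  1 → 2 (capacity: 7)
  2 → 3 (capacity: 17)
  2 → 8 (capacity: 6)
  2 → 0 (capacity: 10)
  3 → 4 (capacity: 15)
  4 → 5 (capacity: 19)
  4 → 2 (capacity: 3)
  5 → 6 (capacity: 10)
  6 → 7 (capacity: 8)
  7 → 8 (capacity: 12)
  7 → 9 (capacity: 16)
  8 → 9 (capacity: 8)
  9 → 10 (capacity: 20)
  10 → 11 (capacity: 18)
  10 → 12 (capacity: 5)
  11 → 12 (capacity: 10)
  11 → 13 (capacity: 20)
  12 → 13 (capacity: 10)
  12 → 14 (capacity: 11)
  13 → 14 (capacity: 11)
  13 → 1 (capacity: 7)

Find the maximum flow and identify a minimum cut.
Max flow = 7, Min cut edges: (1,2)

Maximum flow: 7
Minimum cut: (1,2)
Partition: S = [0, 1], T = [2, 3, 4, 5, 6, 7, 8, 9, 10, 11, 12, 13, 14]

Max-flow min-cut theorem verified: both equal 7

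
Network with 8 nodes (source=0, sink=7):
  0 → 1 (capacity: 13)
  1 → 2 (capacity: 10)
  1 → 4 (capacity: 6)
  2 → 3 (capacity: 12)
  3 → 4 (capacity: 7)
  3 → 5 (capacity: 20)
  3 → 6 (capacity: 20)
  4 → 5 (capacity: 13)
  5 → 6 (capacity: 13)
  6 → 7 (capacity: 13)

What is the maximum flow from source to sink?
Maximum flow = 13

Max flow: 13

Flow assignment:
  0 → 1: 13/13
  1 → 2: 10/10
  1 → 4: 3/6
  2 → 3: 10/12
  3 → 6: 10/20
  4 → 5: 3/13
  5 → 6: 3/13
  6 → 7: 13/13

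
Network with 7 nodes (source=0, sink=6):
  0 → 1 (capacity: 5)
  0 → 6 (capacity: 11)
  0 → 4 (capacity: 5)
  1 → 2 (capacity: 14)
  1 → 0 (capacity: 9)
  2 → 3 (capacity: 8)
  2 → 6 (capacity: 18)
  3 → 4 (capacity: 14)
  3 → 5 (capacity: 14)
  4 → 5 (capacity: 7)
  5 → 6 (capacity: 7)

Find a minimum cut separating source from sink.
Min cut value = 21, edges: (0,1), (0,6), (0,4)

Min cut value: 21
Partition: S = [0], T = [1, 2, 3, 4, 5, 6]
Cut edges: (0,1), (0,6), (0,4)

By max-flow min-cut theorem, max flow = min cut = 21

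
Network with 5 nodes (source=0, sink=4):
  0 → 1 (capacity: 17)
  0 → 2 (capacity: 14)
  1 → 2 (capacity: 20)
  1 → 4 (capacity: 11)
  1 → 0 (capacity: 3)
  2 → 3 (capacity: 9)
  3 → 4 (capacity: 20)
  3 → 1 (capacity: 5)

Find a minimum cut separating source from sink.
Min cut value = 20, edges: (1,4), (2,3)

Min cut value: 20
Partition: S = [0, 1, 2], T = [3, 4]
Cut edges: (1,4), (2,3)

By max-flow min-cut theorem, max flow = min cut = 20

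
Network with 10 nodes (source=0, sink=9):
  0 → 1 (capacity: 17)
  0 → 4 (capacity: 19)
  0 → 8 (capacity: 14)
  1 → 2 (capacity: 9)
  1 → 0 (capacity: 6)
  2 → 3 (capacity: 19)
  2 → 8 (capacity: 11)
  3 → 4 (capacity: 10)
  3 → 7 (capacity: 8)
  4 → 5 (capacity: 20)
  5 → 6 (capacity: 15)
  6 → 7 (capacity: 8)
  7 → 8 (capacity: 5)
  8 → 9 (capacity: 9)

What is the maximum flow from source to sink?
Maximum flow = 9

Max flow: 9

Flow assignment:
  0 → 1: 4/17
  0 → 4: 5/19
  1 → 2: 4/9
  2 → 8: 4/11
  4 → 5: 5/20
  5 → 6: 5/15
  6 → 7: 5/8
  7 → 8: 5/5
  8 → 9: 9/9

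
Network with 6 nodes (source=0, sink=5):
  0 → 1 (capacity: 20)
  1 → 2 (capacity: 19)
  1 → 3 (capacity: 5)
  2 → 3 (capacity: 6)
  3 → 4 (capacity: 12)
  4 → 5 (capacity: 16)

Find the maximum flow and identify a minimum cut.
Max flow = 11, Min cut edges: (1,3), (2,3)

Maximum flow: 11
Minimum cut: (1,3), (2,3)
Partition: S = [0, 1, 2], T = [3, 4, 5]

Max-flow min-cut theorem verified: both equal 11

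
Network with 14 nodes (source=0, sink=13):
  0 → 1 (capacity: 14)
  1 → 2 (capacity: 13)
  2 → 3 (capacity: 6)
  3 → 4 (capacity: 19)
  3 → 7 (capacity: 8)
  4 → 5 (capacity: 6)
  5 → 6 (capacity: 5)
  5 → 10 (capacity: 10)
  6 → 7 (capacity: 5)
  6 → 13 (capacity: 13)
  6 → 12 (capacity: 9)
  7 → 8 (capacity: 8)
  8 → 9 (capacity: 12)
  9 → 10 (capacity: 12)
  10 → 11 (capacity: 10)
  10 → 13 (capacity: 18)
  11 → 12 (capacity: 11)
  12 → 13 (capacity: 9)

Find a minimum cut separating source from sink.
Min cut value = 6, edges: (2,3)

Min cut value: 6
Partition: S = [0, 1, 2], T = [3, 4, 5, 6, 7, 8, 9, 10, 11, 12, 13]
Cut edges: (2,3)

By max-flow min-cut theorem, max flow = min cut = 6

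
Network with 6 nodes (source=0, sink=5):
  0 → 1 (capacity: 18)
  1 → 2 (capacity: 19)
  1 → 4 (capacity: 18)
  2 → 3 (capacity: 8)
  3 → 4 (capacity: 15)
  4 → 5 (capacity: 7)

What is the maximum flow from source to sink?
Maximum flow = 7

Max flow: 7

Flow assignment:
  0 → 1: 7/18
  1 → 4: 7/18
  4 → 5: 7/7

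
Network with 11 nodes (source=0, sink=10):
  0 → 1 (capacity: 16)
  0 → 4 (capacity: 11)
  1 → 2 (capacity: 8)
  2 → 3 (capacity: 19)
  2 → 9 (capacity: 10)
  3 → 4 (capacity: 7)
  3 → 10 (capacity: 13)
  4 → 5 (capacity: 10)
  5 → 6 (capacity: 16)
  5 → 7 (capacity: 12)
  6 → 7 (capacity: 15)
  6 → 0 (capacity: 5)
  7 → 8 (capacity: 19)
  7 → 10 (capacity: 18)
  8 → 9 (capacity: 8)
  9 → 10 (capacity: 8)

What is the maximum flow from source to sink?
Maximum flow = 18

Max flow: 18

Flow assignment:
  0 → 1: 8/16
  0 → 4: 10/11
  1 → 2: 8/8
  2 → 3: 8/19
  3 → 10: 8/13
  4 → 5: 10/10
  5 → 7: 10/12
  7 → 10: 10/18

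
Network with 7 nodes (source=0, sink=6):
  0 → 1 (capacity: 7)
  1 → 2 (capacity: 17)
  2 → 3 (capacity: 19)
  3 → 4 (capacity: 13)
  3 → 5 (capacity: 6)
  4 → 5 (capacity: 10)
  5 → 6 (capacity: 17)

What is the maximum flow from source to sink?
Maximum flow = 7

Max flow: 7

Flow assignment:
  0 → 1: 7/7
  1 → 2: 7/17
  2 → 3: 7/19
  3 → 4: 1/13
  3 → 5: 6/6
  4 → 5: 1/10
  5 → 6: 7/17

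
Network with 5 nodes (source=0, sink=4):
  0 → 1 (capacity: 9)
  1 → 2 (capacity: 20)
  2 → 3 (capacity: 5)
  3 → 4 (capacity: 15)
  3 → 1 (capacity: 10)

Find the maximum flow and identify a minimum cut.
Max flow = 5, Min cut edges: (2,3)

Maximum flow: 5
Minimum cut: (2,3)
Partition: S = [0, 1, 2], T = [3, 4]

Max-flow min-cut theorem verified: both equal 5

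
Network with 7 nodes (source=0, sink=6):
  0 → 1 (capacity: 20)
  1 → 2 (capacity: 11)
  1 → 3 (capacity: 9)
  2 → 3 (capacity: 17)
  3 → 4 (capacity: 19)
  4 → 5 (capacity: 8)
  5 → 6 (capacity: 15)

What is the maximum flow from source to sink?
Maximum flow = 8

Max flow: 8

Flow assignment:
  0 → 1: 8/20
  1 → 2: 8/11
  2 → 3: 8/17
  3 → 4: 8/19
  4 → 5: 8/8
  5 → 6: 8/15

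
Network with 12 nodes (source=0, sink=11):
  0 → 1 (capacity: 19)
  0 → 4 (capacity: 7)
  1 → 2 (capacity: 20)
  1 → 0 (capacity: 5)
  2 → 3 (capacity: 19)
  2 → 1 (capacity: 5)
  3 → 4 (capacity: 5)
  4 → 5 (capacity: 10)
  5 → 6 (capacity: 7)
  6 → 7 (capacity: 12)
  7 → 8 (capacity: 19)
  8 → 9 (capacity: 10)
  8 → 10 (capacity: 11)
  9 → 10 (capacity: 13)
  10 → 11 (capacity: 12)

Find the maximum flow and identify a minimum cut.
Max flow = 7, Min cut edges: (5,6)

Maximum flow: 7
Minimum cut: (5,6)
Partition: S = [0, 1, 2, 3, 4, 5], T = [6, 7, 8, 9, 10, 11]

Max-flow min-cut theorem verified: both equal 7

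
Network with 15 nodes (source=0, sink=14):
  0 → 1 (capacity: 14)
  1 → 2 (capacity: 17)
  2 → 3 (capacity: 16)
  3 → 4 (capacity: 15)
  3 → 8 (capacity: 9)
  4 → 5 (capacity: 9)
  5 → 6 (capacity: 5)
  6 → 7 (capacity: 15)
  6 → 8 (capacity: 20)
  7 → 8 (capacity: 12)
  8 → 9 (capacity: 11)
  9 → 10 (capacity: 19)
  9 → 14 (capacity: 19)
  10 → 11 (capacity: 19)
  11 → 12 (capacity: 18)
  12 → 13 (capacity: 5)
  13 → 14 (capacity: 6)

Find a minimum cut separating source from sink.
Min cut value = 11, edges: (8,9)

Min cut value: 11
Partition: S = [0, 1, 2, 3, 4, 5, 6, 7, 8], T = [9, 10, 11, 12, 13, 14]
Cut edges: (8,9)

By max-flow min-cut theorem, max flow = min cut = 11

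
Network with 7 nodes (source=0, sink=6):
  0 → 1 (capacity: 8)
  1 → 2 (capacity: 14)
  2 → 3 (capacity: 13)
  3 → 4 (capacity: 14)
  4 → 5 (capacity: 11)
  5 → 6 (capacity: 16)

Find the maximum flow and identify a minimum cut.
Max flow = 8, Min cut edges: (0,1)

Maximum flow: 8
Minimum cut: (0,1)
Partition: S = [0], T = [1, 2, 3, 4, 5, 6]

Max-flow min-cut theorem verified: both equal 8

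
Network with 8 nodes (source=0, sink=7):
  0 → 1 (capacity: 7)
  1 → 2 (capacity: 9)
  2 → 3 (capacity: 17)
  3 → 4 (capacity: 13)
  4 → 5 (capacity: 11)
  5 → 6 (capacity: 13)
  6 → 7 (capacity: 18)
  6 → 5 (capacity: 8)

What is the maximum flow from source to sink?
Maximum flow = 7

Max flow: 7

Flow assignment:
  0 → 1: 7/7
  1 → 2: 7/9
  2 → 3: 7/17
  3 → 4: 7/13
  4 → 5: 7/11
  5 → 6: 7/13
  6 → 7: 7/18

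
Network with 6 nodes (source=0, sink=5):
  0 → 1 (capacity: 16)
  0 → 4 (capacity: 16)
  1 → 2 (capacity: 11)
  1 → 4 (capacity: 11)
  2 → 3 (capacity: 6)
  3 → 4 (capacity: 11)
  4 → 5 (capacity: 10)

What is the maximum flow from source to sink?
Maximum flow = 10

Max flow: 10

Flow assignment:
  0 → 1: 10/16
  1 → 2: 5/11
  1 → 4: 5/11
  2 → 3: 5/6
  3 → 4: 5/11
  4 → 5: 10/10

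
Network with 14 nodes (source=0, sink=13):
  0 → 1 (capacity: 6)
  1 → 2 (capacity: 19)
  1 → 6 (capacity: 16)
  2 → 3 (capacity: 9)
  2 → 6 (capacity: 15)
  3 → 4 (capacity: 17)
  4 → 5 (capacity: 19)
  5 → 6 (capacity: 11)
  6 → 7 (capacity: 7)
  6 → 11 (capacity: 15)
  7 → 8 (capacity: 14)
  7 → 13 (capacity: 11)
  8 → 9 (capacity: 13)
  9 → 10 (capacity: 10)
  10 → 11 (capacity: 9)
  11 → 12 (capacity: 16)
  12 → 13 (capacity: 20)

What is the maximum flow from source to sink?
Maximum flow = 6

Max flow: 6

Flow assignment:
  0 → 1: 6/6
  1 → 6: 6/16
  6 → 7: 6/7
  7 → 13: 6/11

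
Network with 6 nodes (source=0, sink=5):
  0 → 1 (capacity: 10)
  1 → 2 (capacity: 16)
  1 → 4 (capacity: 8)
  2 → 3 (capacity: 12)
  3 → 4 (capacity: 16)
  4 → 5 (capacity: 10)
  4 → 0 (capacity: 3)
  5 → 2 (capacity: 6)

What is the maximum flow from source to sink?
Maximum flow = 10

Max flow: 10

Flow assignment:
  0 → 1: 10/10
  1 → 2: 2/16
  1 → 4: 8/8
  2 → 3: 2/12
  3 → 4: 2/16
  4 → 5: 10/10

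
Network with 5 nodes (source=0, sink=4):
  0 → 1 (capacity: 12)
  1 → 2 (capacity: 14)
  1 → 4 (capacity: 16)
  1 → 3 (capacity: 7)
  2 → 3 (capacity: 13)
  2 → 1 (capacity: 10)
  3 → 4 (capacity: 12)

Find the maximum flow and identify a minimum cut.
Max flow = 12, Min cut edges: (0,1)

Maximum flow: 12
Minimum cut: (0,1)
Partition: S = [0], T = [1, 2, 3, 4]

Max-flow min-cut theorem verified: both equal 12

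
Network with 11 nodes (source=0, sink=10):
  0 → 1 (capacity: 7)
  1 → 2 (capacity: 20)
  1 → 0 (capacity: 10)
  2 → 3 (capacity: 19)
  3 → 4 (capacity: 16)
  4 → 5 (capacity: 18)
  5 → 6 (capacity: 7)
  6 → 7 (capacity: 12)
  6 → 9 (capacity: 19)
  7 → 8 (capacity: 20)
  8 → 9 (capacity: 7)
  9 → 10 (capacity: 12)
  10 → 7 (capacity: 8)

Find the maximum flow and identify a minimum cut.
Max flow = 7, Min cut edges: (5,6)

Maximum flow: 7
Minimum cut: (5,6)
Partition: S = [0, 1, 2, 3, 4, 5], T = [6, 7, 8, 9, 10]

Max-flow min-cut theorem verified: both equal 7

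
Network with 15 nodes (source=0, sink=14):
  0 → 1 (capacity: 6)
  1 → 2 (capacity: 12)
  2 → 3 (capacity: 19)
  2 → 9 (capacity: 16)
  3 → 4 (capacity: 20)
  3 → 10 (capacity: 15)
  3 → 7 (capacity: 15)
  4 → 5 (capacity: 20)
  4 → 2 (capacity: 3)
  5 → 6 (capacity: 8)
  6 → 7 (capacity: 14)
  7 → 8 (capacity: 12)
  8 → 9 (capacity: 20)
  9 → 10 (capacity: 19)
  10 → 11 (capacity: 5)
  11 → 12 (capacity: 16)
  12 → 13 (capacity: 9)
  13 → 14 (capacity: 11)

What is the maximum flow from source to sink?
Maximum flow = 5

Max flow: 5

Flow assignment:
  0 → 1: 5/6
  1 → 2: 5/12
  2 → 3: 5/19
  3 → 10: 5/15
  10 → 11: 5/5
  11 → 12: 5/16
  12 → 13: 5/9
  13 → 14: 5/11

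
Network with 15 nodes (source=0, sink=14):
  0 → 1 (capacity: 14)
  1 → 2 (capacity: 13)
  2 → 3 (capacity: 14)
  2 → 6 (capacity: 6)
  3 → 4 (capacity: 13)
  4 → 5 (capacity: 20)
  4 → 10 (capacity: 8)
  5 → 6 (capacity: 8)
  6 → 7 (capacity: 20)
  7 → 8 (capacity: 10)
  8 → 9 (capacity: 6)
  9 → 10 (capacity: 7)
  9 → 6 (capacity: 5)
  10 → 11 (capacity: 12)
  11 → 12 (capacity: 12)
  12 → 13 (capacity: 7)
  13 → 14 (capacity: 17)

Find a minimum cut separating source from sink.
Min cut value = 7, edges: (12,13)

Min cut value: 7
Partition: S = [0, 1, 2, 3, 4, 5, 6, 7, 8, 9, 10, 11, 12], T = [13, 14]
Cut edges: (12,13)

By max-flow min-cut theorem, max flow = min cut = 7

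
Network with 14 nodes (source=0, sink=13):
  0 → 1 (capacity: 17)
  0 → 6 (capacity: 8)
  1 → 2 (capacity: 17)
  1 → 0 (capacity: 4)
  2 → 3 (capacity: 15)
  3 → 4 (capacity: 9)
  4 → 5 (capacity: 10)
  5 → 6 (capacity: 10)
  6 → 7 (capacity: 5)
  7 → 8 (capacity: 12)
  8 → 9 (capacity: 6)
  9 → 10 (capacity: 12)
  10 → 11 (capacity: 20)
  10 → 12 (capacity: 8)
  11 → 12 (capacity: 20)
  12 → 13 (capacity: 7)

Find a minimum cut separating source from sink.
Min cut value = 5, edges: (6,7)

Min cut value: 5
Partition: S = [0, 1, 2, 3, 4, 5, 6], T = [7, 8, 9, 10, 11, 12, 13]
Cut edges: (6,7)

By max-flow min-cut theorem, max flow = min cut = 5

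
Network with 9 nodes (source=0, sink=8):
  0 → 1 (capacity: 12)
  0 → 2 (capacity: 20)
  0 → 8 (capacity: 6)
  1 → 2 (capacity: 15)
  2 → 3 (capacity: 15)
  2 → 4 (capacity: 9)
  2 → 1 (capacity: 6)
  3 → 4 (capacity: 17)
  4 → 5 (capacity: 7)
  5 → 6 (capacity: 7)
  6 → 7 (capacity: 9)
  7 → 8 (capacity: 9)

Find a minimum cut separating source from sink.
Min cut value = 13, edges: (0,8), (5,6)

Min cut value: 13
Partition: S = [0, 1, 2, 3, 4, 5], T = [6, 7, 8]
Cut edges: (0,8), (5,6)

By max-flow min-cut theorem, max flow = min cut = 13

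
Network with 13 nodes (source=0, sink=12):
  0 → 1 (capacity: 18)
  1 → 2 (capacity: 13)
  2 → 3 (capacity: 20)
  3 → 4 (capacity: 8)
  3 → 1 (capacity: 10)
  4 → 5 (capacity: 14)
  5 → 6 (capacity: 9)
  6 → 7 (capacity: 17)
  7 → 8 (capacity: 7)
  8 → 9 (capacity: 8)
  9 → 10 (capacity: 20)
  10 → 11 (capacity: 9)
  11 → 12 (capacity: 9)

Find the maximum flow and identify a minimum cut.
Max flow = 7, Min cut edges: (7,8)

Maximum flow: 7
Minimum cut: (7,8)
Partition: S = [0, 1, 2, 3, 4, 5, 6, 7], T = [8, 9, 10, 11, 12]

Max-flow min-cut theorem verified: both equal 7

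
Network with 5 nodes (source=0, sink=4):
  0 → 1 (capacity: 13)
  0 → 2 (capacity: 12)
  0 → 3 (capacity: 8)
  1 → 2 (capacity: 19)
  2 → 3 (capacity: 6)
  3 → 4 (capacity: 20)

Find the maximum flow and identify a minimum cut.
Max flow = 14, Min cut edges: (0,3), (2,3)

Maximum flow: 14
Minimum cut: (0,3), (2,3)
Partition: S = [0, 1, 2], T = [3, 4]

Max-flow min-cut theorem verified: both equal 14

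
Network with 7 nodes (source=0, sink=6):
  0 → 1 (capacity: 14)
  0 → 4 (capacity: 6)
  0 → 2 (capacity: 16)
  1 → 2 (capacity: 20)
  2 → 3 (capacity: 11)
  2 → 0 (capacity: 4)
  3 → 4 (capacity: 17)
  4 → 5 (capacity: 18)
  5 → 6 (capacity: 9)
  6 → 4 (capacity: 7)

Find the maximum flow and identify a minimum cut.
Max flow = 9, Min cut edges: (5,6)

Maximum flow: 9
Minimum cut: (5,6)
Partition: S = [0, 1, 2, 3, 4, 5], T = [6]

Max-flow min-cut theorem verified: both equal 9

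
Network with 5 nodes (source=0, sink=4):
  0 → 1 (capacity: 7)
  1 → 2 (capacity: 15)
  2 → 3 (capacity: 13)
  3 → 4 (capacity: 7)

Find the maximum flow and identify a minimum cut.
Max flow = 7, Min cut edges: (3,4)

Maximum flow: 7
Minimum cut: (3,4)
Partition: S = [0, 1, 2, 3], T = [4]

Max-flow min-cut theorem verified: both equal 7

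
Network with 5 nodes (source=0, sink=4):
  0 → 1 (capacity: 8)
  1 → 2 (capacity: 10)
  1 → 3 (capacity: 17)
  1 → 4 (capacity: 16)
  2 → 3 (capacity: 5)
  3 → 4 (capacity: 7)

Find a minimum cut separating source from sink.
Min cut value = 8, edges: (0,1)

Min cut value: 8
Partition: S = [0], T = [1, 2, 3, 4]
Cut edges: (0,1)

By max-flow min-cut theorem, max flow = min cut = 8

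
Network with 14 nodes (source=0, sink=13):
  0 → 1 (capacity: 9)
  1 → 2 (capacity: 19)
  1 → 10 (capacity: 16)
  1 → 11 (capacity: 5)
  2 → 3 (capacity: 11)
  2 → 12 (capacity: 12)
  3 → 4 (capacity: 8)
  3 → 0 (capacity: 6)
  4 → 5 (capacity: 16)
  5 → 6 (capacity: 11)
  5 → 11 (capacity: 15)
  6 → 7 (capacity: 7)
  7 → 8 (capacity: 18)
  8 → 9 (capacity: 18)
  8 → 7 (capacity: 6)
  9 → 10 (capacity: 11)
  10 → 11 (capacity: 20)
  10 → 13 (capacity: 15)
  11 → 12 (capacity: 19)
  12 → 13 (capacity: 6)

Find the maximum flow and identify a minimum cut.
Max flow = 9, Min cut edges: (0,1)

Maximum flow: 9
Minimum cut: (0,1)
Partition: S = [0], T = [1, 2, 3, 4, 5, 6, 7, 8, 9, 10, 11, 12, 13]

Max-flow min-cut theorem verified: both equal 9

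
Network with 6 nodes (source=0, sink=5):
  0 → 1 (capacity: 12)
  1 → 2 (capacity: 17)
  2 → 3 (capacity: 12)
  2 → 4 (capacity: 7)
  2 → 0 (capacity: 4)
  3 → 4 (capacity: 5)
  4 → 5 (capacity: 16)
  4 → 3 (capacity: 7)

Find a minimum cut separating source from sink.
Min cut value = 12, edges: (2,4), (3,4)

Min cut value: 12
Partition: S = [0, 1, 2, 3], T = [4, 5]
Cut edges: (2,4), (3,4)

By max-flow min-cut theorem, max flow = min cut = 12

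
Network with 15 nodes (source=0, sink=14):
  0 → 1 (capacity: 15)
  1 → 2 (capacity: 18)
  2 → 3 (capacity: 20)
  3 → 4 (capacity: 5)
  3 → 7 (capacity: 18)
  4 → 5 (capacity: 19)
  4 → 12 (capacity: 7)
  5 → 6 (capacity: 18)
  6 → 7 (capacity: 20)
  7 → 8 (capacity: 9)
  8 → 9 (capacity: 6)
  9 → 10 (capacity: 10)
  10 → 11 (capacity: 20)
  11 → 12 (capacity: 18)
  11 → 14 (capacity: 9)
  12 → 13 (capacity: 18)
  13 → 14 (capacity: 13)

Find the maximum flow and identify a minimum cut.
Max flow = 11, Min cut edges: (3,4), (8,9)

Maximum flow: 11
Minimum cut: (3,4), (8,9)
Partition: S = [0, 1, 2, 3, 5, 6, 7, 8], T = [4, 9, 10, 11, 12, 13, 14]

Max-flow min-cut theorem verified: both equal 11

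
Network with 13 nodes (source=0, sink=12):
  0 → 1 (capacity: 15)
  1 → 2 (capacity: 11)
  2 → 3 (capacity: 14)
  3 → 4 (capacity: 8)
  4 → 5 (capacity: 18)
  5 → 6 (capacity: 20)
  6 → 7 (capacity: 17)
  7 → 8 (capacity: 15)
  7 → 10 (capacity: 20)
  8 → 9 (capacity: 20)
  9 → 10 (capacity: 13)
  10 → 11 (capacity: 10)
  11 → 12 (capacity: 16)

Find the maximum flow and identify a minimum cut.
Max flow = 8, Min cut edges: (3,4)

Maximum flow: 8
Minimum cut: (3,4)
Partition: S = [0, 1, 2, 3], T = [4, 5, 6, 7, 8, 9, 10, 11, 12]

Max-flow min-cut theorem verified: both equal 8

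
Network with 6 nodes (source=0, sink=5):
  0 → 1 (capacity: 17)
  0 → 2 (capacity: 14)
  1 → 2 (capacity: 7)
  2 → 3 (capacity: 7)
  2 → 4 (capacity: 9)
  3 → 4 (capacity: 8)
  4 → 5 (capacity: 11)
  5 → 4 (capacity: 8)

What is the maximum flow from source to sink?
Maximum flow = 11

Max flow: 11

Flow assignment:
  0 → 1: 7/17
  0 → 2: 4/14
  1 → 2: 7/7
  2 → 3: 2/7
  2 → 4: 9/9
  3 → 4: 2/8
  4 → 5: 11/11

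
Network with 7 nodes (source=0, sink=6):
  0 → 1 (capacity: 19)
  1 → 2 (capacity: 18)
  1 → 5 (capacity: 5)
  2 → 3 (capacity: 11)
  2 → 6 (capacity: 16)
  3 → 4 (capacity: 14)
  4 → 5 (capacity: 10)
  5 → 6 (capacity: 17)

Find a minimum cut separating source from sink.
Min cut value = 19, edges: (0,1)

Min cut value: 19
Partition: S = [0], T = [1, 2, 3, 4, 5, 6]
Cut edges: (0,1)

By max-flow min-cut theorem, max flow = min cut = 19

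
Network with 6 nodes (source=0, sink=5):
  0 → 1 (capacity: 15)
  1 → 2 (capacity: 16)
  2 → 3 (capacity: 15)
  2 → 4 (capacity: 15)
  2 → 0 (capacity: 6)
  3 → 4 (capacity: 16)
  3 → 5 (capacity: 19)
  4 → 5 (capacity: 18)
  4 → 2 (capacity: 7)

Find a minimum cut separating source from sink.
Min cut value = 15, edges: (0,1)

Min cut value: 15
Partition: S = [0], T = [1, 2, 3, 4, 5]
Cut edges: (0,1)

By max-flow min-cut theorem, max flow = min cut = 15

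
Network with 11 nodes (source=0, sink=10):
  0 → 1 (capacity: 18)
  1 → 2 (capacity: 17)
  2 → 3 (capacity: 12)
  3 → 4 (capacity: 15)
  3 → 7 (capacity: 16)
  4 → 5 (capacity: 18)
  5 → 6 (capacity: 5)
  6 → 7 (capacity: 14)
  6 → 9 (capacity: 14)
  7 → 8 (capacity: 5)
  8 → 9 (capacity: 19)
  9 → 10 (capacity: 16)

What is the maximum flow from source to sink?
Maximum flow = 10

Max flow: 10

Flow assignment:
  0 → 1: 10/18
  1 → 2: 10/17
  2 → 3: 10/12
  3 → 4: 5/15
  3 → 7: 5/16
  4 → 5: 5/18
  5 → 6: 5/5
  6 → 9: 5/14
  7 → 8: 5/5
  8 → 9: 5/19
  9 → 10: 10/16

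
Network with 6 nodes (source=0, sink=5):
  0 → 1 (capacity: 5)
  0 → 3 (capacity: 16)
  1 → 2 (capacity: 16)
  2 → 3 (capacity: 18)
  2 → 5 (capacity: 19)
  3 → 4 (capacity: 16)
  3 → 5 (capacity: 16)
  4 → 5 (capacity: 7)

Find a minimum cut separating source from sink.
Min cut value = 21, edges: (0,1), (0,3)

Min cut value: 21
Partition: S = [0], T = [1, 2, 3, 4, 5]
Cut edges: (0,1), (0,3)

By max-flow min-cut theorem, max flow = min cut = 21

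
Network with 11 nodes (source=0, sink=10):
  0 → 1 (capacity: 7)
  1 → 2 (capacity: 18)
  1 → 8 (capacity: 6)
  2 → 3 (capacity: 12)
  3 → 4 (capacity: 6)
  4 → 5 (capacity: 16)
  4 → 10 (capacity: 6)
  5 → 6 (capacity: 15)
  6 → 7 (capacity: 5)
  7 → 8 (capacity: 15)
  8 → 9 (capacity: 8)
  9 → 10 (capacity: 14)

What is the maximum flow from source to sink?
Maximum flow = 7

Max flow: 7

Flow assignment:
  0 → 1: 7/7
  1 → 2: 1/18
  1 → 8: 6/6
  2 → 3: 1/12
  3 → 4: 1/6
  4 → 10: 1/6
  8 → 9: 6/8
  9 → 10: 6/14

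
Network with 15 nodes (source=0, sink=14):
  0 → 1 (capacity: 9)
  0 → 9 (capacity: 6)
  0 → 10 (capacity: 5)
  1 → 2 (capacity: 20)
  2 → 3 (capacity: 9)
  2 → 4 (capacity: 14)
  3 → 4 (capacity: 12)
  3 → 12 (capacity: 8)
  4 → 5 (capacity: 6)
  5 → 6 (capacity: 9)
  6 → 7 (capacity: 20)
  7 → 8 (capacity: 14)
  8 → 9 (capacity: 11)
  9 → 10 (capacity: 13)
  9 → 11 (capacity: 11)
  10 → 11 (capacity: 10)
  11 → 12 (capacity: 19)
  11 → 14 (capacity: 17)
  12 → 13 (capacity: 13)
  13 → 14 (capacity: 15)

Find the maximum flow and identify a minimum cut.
Max flow = 20, Min cut edges: (0,1), (0,9), (0,10)

Maximum flow: 20
Minimum cut: (0,1), (0,9), (0,10)
Partition: S = [0], T = [1, 2, 3, 4, 5, 6, 7, 8, 9, 10, 11, 12, 13, 14]

Max-flow min-cut theorem verified: both equal 20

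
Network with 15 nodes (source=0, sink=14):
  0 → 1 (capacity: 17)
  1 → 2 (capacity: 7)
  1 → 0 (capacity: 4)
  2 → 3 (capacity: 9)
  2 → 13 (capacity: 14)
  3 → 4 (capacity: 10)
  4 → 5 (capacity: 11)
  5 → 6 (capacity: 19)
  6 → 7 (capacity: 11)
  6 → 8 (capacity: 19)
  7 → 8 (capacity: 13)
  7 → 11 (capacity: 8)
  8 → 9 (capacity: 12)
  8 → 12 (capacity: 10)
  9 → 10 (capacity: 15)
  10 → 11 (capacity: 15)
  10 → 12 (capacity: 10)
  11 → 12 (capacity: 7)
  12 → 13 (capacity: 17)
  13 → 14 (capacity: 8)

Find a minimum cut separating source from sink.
Min cut value = 7, edges: (1,2)

Min cut value: 7
Partition: S = [0, 1], T = [2, 3, 4, 5, 6, 7, 8, 9, 10, 11, 12, 13, 14]
Cut edges: (1,2)

By max-flow min-cut theorem, max flow = min cut = 7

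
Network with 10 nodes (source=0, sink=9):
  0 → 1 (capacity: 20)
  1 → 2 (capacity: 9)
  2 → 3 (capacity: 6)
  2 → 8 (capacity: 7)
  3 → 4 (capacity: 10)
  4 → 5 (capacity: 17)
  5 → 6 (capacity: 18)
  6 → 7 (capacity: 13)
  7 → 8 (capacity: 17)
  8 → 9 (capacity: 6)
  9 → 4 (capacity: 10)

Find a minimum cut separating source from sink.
Min cut value = 6, edges: (8,9)

Min cut value: 6
Partition: S = [0, 1, 2, 3, 4, 5, 6, 7, 8], T = [9]
Cut edges: (8,9)

By max-flow min-cut theorem, max flow = min cut = 6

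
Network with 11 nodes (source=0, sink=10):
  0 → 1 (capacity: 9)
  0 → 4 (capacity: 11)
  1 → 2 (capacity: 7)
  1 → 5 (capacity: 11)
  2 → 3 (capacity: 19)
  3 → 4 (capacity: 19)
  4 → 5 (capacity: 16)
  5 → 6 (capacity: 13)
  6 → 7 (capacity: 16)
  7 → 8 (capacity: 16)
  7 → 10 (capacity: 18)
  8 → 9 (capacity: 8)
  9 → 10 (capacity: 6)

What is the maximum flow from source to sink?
Maximum flow = 13

Max flow: 13

Flow assignment:
  0 → 1: 2/9
  0 → 4: 11/11
  1 → 5: 2/11
  4 → 5: 11/16
  5 → 6: 13/13
  6 → 7: 13/16
  7 → 10: 13/18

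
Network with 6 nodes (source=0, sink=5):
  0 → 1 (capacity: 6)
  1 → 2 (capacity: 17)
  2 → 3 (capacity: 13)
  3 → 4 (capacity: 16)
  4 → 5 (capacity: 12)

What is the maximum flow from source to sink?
Maximum flow = 6

Max flow: 6

Flow assignment:
  0 → 1: 6/6
  1 → 2: 6/17
  2 → 3: 6/13
  3 → 4: 6/16
  4 → 5: 6/12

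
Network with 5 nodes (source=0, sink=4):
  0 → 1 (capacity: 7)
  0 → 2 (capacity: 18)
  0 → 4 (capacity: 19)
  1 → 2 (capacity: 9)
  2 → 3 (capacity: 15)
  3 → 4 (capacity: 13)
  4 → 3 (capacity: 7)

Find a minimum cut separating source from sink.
Min cut value = 32, edges: (0,4), (3,4)

Min cut value: 32
Partition: S = [0, 1, 2, 3], T = [4]
Cut edges: (0,4), (3,4)

By max-flow min-cut theorem, max flow = min cut = 32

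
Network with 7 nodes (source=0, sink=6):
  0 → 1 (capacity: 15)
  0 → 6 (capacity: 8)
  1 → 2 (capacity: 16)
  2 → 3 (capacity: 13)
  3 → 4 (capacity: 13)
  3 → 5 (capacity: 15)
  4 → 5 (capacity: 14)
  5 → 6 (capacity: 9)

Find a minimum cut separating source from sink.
Min cut value = 17, edges: (0,6), (5,6)

Min cut value: 17
Partition: S = [0, 1, 2, 3, 4, 5], T = [6]
Cut edges: (0,6), (5,6)

By max-flow min-cut theorem, max flow = min cut = 17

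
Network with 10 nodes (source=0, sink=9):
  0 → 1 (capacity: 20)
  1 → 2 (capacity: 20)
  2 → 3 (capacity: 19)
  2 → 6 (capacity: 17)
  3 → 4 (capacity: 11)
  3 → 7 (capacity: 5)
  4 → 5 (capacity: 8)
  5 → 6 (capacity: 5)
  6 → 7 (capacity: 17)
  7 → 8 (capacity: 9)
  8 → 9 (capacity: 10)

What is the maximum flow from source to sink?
Maximum flow = 9

Max flow: 9

Flow assignment:
  0 → 1: 9/20
  1 → 2: 9/20
  2 → 3: 5/19
  2 → 6: 4/17
  3 → 7: 5/5
  6 → 7: 4/17
  7 → 8: 9/9
  8 → 9: 9/10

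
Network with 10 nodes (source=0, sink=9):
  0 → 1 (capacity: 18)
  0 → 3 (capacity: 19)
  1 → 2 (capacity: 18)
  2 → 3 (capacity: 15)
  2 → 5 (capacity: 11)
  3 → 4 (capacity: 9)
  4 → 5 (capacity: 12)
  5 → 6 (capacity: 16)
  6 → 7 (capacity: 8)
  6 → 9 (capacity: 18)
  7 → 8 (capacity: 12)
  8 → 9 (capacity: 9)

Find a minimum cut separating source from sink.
Min cut value = 16, edges: (5,6)

Min cut value: 16
Partition: S = [0, 1, 2, 3, 4, 5], T = [6, 7, 8, 9]
Cut edges: (5,6)

By max-flow min-cut theorem, max flow = min cut = 16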